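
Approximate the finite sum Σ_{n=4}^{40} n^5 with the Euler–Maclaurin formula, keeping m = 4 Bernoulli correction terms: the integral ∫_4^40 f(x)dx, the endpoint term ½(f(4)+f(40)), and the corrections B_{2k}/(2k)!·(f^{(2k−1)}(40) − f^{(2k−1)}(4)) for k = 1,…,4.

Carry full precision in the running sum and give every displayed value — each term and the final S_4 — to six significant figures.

∫_4^40 x^5 dx evaluates to 6.82666e+08.
½[f(4) + f(40)] = ½[1024.00 + 1.02400e+08] = 5.12005e+07.
Running total after boundary: 7.33866e+08.
Order-1 term: 1/12 · (1.28000e+07 − 1280.00) = 1.06656e+06.
Running total after k=1: 7.34933e+08.
Order-2 term: −1/720 · (96000.0 − 960.000) = -132.000.
Running total after k=2: 7.34933e+08.
Order-3 term: 1/30240 · (120.000 − 120.000) = 0.00000.
Running total after k=3: 7.34933e+08.
Order-4 term: −1/1209600 · (0.00000 − 0.00000) = 0.00000.

S_4 ≈ 7.34933e+08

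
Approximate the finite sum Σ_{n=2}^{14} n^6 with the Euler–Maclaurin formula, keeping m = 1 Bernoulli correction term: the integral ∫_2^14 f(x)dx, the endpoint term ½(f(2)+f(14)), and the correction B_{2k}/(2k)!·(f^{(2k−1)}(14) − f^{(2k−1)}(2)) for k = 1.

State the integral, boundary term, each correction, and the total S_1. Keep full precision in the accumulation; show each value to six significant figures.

∫_2^14 x^6 dx evaluates to 1.50591e+07.
½[f(2) + f(14)] = ½[64.0000 + 7.52954e+06] = 3.76480e+06.
Running total after boundary: 1.88239e+07.
k=1: B_{2}/(2)! × [f^{(1)}(14) − f^{(1)}(2)] = 1/12 × (3.22694e+06 − 192.000) = 268896.

S_1 ≈ 1.90927e+07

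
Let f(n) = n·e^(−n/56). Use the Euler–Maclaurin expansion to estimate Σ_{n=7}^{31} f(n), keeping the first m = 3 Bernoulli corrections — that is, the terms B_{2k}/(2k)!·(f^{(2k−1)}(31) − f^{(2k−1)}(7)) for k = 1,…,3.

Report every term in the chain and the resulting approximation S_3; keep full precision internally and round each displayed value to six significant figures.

S_3 ≈ 324.527

The integral term ∫_7^31 x·e^(−x/56) dx = 312.571.
½[f(7) + f(31)] = ½[6.17748 + 17.8217] = 11.9996.
Running total after boundary: 324.570.
k=1: B_{2}/(2)! × [f^{(1)}(31) − f^{(1)}(7)] = 1/12 × (0.256649 − 0.772185) = -0.0429613.
Running total after k=1: 324.527.
k=2: B_{4}/(4)! × [f^{(3)}(31) − f^{(3)}(7)] = −1/720 × (0.000448480 − 0.000809049) = 5.00790e-07.
Running total after k=2: 324.527.
k=3: B_{6}/(6)! × [f^{(5)}(31) − f^{(5)}(7)] = 1/30240 × (2.59924e-07 − 4.37457e-07) = -5.87081e-12.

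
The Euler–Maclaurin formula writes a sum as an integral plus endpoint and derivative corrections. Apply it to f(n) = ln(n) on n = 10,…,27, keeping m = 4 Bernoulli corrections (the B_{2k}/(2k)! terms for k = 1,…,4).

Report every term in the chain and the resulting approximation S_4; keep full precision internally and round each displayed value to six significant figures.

S_4 ≈ 51.7557

∫_10^27 ln(x) dx evaluates to 48.9617.
Endpoint term: (f(10) + f(27))/2 = (2.30259 + 3.29584)/2 = 2.79921.
Integral + boundary = 51.7610.
Correction k=1: B_{2}/2! · (f^{(1)}(27) − f^{(1)}(10)) = 1/12 · (0.0370370 − 0.100000) = -0.00524691.
Running total after k=1: 51.7557.
Correction k=2: B_{4}/4! · (f^{(3)}(27) − f^{(3)}(10)) = −1/720 · (0.000101611 − 0.00200000) = 2.63665e-06.
Running total after k=2: 51.7557.
Correction k=3: B_{6}/6! · (f^{(5)}(27) − f^{(5)}(10)) = 1/30240 · (1.67260e-06 − 0.000240000) = -7.88120e-09.
Running total after k=3: 51.7557.
Correction k=4: B_{8}/8! · (f^{(7)}(27) − f^{(7)}(10)) = −1/1209600 · (6.88313e-08 − 7.20000e-05) = 5.94669e-11.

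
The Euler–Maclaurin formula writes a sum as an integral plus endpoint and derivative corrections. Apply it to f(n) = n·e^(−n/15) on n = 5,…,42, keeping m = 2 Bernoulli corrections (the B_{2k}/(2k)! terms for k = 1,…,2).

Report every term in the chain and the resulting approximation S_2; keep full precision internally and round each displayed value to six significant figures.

S_2 ≈ 165.986

∫_5^42 x·e^(−x/15) dx evaluates to 162.967.
Boundary: ½(f(5) + f(42)) = ½(3.58266 + 2.55402) = 3.06834.
Integral + boundary = 166.035.
Order-1 term: 1/12 · (-0.109458 − 0.477688) = -0.0489288.
Partial sum through k=1: 165.986.
Order-2 term: −1/720 · (5.40534e-05 − 0.00849222) = 1.17197e-05.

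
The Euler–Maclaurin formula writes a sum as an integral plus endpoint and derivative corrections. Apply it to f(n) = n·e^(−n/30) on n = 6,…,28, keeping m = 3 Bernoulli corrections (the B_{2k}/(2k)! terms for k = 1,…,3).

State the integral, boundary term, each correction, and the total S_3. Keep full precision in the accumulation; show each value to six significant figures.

Integral: ∫_6^28 x·e^(−x/30) dx = 199.990.
½[f(6) + f(28)] = ½[4.91238 + 11.0107] = 7.96156.
Integral + boundary = 207.952.
k=1: B_{2}/(2)! × [f^{(1)}(28) − f^{(1)}(6)] = 1/12 × (0.0262160 − 0.654985) = -0.0523974.
Partial sum through k=1: 207.900.
k=2: B_{4}/(4)! × [f^{(3)}(28) − f^{(3)}(6)] = −1/720 × (0.000902997 − 0.00254716) = 2.28356e-06.
Partial sum through k=2: 207.900.
k=3: B_{6}/(6)! × [f^{(5)}(28) − f^{(5)}(6)] = 1/30240 × (1.97429e-06 − 4.85174e-06) = -9.51535e-11.

S_3 ≈ 207.900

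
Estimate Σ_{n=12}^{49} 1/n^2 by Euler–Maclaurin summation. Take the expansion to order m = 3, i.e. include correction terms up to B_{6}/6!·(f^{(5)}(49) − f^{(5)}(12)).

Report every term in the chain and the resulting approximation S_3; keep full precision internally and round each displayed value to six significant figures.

S_3 ≈ 0.0667005

The integral term ∫_12^49 1/x^2 dx = 0.0629252.
½[f(12) + f(49)] = ½[0.00694444 + 0.000416493] = 0.00368047.
Integral + boundary = 0.0666056.
Order-1 term: 1/12 · (-1.69997e-05 − (-0.00115741)) = 9.50340e-05.
After k=1: 0.0667007.
Order-2 term: −1/720 · (-8.49632e-08 − (-9.64506e-05)) = -1.33841e-07.
After k=2: 0.0667005.
Order-3 term: 1/30240 · (-1.06160e-09 − (-2.00939e-05)) = 6.64445e-10.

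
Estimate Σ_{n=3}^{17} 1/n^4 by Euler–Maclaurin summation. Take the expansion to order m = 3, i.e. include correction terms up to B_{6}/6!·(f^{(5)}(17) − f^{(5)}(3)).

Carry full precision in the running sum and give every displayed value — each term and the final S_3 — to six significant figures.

S_3 ≈ 0.0197632

Integral: ∫_3^17 1/x^4 dx = 0.0122778.
Boundary: ½(f(3) + f(17)) = ½(0.0123457 + 1.19730e-05) = 0.00617883.
Running total after boundary: 0.0184567.
Correction k=1: B_{2}/2! · (f^{(1)}(17) − f^{(1)}(3)) = 1/12 · (-2.81719e-06 − (-0.0164609)) = 0.00137151.
After k=1: 0.0198282.
Correction k=2: B_{4}/4! · (f^{(3)}(17) − f^{(3)}(3)) = −1/720 · (-2.92441e-07 − (-0.0548697)) = -7.62075e-05.
After k=2: 0.0197520.
Correction k=3: B_{6}/6! · (f^{(5)}(17) − f^{(5)}(3)) = 1/30240 · (-5.66668e-08 − (-0.341411)) = 1.12901e-05.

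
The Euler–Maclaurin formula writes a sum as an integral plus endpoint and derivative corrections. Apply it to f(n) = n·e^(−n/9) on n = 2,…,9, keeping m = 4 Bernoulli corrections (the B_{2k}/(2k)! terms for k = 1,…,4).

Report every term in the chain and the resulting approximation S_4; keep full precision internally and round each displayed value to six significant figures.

S_4 ≈ 22.0809

Integral: ∫_2^9 x·e^(−x/9) dx = 19.6765.
Endpoint term: (f(2) + f(9))/2 = (1.60147 + 3.31091)/2 = 2.45619.
So far: 22.1327.
k=1: B_{2}/(2)! × [f^{(1)}(9) − f^{(1)}(2)] = 1/12 × (0.00000 − 0.622796) = -0.0518996.
After k=1: 22.0808.
k=2: B_{4}/(4)! × [f^{(3)}(9) − f^{(3)}(2)] = −1/720 × (0.00908344 − 0.0274601) = 2.55232e-05.
After k=2: 22.0809.
k=3: B_{6}/(6)! × [f^{(5)}(9) − f^{(5)}(2)] = 1/30240 × (0.000224283 − 0.000583104) = -1.18658e-08.
After k=3: 22.0809.
k=4: B_{8}/(8)! × [f^{(7)}(9) − f^{(7)}(2)] = −1/1209600 × (4.15338e-06 − 1.02123e-05) = 5.00900e-12.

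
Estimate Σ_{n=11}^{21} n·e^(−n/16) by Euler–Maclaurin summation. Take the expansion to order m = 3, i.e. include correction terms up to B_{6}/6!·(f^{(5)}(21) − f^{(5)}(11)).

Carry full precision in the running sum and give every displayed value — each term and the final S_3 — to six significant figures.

∫_11^21 x·e^(−x/16) dx evaluates to 57.8886.
½[f(11) + f(21)] = ½[5.53115 + 5.65207] = 5.59161.
Running total after boundary: 63.4802.
Order-1 term: 1/12 · (-0.0841082 − 0.157135) = -0.0201036.
Running total after k=1: 63.4601.
Order-2 term: −1/720 · (0.00177416 − 0.00454218) = 3.84447e-06.
Running total after k=2: 63.4601.
Order-3 term: 1/30240 · (1.51440e-05 − 3.30881e-05) = -5.93389e-10.

S_3 ≈ 63.4601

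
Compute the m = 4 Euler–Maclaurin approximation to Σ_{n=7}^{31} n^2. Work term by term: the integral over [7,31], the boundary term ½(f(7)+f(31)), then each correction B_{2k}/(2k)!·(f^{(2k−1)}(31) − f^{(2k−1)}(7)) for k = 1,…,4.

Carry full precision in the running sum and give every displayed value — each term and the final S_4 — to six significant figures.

Integral: ∫_7^31 x^2 dx = 9816.00.
Boundary: ½(f(7) + f(31)) = ½(49.0000 + 961.000) = 505.000.
So far: 10321.0.
k=1: B_{2}/(2)! × [f^{(1)}(31) − f^{(1)}(7)] = 1/12 × (62.0000 − 14.0000) = 4.00000.
After k=1: 10325.0.
k=2: B_{4}/(4)! × [f^{(3)}(31) − f^{(3)}(7)] = −1/720 × (0.00000 − 0.00000) = 0.00000.
After k=2: 10325.0.
k=3: B_{6}/(6)! × [f^{(5)}(31) − f^{(5)}(7)] = 1/30240 × (0.00000 − 0.00000) = 0.00000.
After k=3: 10325.0.
k=4: B_{8}/(8)! × [f^{(7)}(31) − f^{(7)}(7)] = −1/1209600 × (0.00000 − 0.00000) = 0.00000.

S_4 ≈ 10325.0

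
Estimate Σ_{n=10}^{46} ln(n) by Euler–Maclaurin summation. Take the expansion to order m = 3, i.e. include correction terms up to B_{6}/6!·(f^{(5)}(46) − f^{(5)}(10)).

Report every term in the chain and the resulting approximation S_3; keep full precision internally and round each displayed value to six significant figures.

S_3 ≈ 120.151

The integral term ∫_10^46 ln(x) dx = 117.092.
Endpoint term: (f(10) + f(46))/2 = (2.30259 + 3.82864)/2 = 3.06561.
Integral + boundary = 120.157.
Correction k=1: B_{2}/2! · (f^{(1)}(46) − f^{(1)}(10)) = 1/12 · (0.0217391 − 0.100000) = -0.00652174.
Running total after k=1: 120.151.
Correction k=2: B_{4}/4! · (f^{(3)}(46) − f^{(3)}(10)) = −1/720 · (2.05474e-05 − 0.00200000) = 2.74924e-06.
Running total after k=2: 120.151.
Correction k=3: B_{6}/6! · (f^{(5)}(46) − f^{(5)}(10)) = 1/30240 · (1.16526e-07 − 0.000240000) = -7.93265e-09.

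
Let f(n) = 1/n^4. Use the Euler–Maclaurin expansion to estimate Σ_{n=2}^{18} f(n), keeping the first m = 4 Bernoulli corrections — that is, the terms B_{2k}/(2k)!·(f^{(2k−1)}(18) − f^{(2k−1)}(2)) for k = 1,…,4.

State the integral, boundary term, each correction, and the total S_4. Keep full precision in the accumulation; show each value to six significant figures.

Integral: ∫_2^18 1/x^4 dx = 0.0416095.
Endpoint term: (f(2) + f(18))/2 = (0.0625000 + 9.52599e-06)/2 = 0.0312548.
So far: 0.0728643.
k=1: B_{2}/(2)! × [f^{(1)}(18) − f^{(1)}(2)] = 1/12 × (-2.11689e-06 − (-0.125000)) = 0.0104165.
Running total after k=1: 0.0832808.
k=2: B_{4}/(4)! × [f^{(3)}(18) − f^{(3)}(2)] = −1/720 × (-1.96008e-07 − (-0.937500)) = -0.00130208.
Running total after k=2: 0.0819787.
k=3: B_{6}/(6)! × [f^{(5)}(18) − f^{(5)}(2)] = 1/30240 × (-3.38779e-08 − (-13.1250)) = 0.000434028.
Running total after k=3: 0.0824127.
k=4: B_{8}/(8)! × [f^{(7)}(18) − f^{(7)}(2)] = −1/1209600 × (-9.41053e-09 − (-295.312)) = -0.000244141.

S_4 ≈ 0.0821686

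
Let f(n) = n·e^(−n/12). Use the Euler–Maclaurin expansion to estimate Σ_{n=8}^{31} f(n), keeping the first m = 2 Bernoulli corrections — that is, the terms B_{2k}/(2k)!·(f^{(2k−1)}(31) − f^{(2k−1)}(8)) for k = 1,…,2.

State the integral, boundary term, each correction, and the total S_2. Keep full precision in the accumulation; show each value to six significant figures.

S_2 ≈ 87.4509

The integral term ∫_8^31 x·e^(−x/12) dx = 84.2508.
Endpoint term: (f(8) + f(31))/2 = (4.10734 + 2.34118)/2 = 3.22426.
Running total after boundary: 87.4751.
Order-1 term: 1/12 · (-0.119576 − 0.171139) = -0.0242263.
Running total after k=1: 87.4509.
Order-2 term: −1/720 · (0.000218524 − 0.00831926) = 1.12510e-05.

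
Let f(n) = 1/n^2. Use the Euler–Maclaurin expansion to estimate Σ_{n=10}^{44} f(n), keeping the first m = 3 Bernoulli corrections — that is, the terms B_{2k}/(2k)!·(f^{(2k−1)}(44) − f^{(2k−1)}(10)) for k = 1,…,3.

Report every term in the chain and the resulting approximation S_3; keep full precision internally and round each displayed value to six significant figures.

Integral: ∫_10^44 1/x^2 dx = 0.0772727.
½[f(10) + f(44)] = ½[0.0100000 + 0.000516529] = 0.00525826.
Running total after boundary: 0.0825310.
k=1: B_{2}/(2)! × [f^{(1)}(44) − f^{(1)}(10)] = 1/12 × (-2.34786e-05 − (-0.00200000)) = 0.000164710.
Partial sum through k=1: 0.0826957.
k=2: B_{4}/(4)! × [f^{(3)}(44) − f^{(3)}(10)] = −1/720 × (-1.45528e-07 − (-0.000240000)) = -3.33131e-07.
Partial sum through k=2: 0.0826954.
k=3: B_{6}/(6)! × [f^{(5)}(44) − f^{(5)}(10)] = 1/30240 × (-2.25509e-09 − (-7.20000e-05)) = 2.38088e-09.

S_3 ≈ 0.0826954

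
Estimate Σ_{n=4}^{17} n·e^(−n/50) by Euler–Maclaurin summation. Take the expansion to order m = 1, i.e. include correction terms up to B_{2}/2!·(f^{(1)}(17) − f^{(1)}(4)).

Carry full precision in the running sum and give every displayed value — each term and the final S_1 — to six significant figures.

S_1 ≈ 115.848

The integral term ∫_4^17 x·e^(−x/50) dx = 107.984.
½[f(4) + f(17)] = ½[3.69247 + 12.1001] = 7.89628.
Integral + boundary = 115.880.
k=1: B_{2}/(2)! × [f^{(1)}(17) − f^{(1)}(4)] = 1/12 × (0.469768 − 0.849267) = -0.0316249.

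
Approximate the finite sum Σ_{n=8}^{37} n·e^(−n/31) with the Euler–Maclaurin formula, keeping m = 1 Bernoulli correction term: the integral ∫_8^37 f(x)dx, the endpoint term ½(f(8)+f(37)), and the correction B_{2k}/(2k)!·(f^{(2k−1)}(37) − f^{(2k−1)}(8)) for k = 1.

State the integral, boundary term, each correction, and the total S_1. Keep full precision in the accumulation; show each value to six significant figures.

S_1 ≈ 303.626

The integral term ∫_8^37 x·e^(−x/31) dx = 294.980.
Boundary: ½(f(8) + f(37)) = ½(6.18036 + 11.2163) = 8.69834.
So far: 303.679.
Correction k=1: B_{2}/2! · (f^{(1)}(37) − f^{(1)}(8)) = 1/12 · (-0.0586730 − 0.573179) = -0.0526543.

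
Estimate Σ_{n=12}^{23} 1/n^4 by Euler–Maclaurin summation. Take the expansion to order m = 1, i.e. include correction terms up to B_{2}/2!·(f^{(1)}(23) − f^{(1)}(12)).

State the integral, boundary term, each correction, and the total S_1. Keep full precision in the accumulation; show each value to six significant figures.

Integral: ∫_12^23 1/x^4 dx = 0.000165505.
Endpoint term: (f(12) + f(23))/2 = (4.82253e-05 + 3.57346e-06)/2 = 2.58994e-05.
So far: 0.000191404.
Correction k=1: B_{2}/2! · (f^{(1)}(23) − f^{(1)}(12)) = 1/12 · (-6.21471e-07 − (-1.60751e-05)) = 1.28780e-06.

S_1 ≈ 0.000192692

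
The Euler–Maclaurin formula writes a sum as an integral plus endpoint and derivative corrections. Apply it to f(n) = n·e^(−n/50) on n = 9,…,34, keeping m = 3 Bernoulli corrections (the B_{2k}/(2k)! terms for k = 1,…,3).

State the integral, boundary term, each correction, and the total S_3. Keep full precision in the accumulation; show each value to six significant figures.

S_3 ≈ 348.583

The integral term ∫_9^34 x·e^(−x/50) dx = 336.256.
½[f(9) + f(34)] = ½[7.51743 + 17.2250] = 12.3712.
Running total after boundary: 348.627.
k=1: B_{2}/(2)! × [f^{(1)}(34) − f^{(1)}(9)] = 1/12 × (0.162117 − 0.684922) = -0.0435670.
Running total after k=1: 348.583.
k=2: B_{4}/(4)! × [f^{(3)}(34) − f^{(3)}(9)] = −1/720 × (0.000470141 − 0.000942185) = 6.55617e-07.
Running total after k=2: 348.583.
k=3: B_{6}/(6)! × [f^{(5)}(34) − f^{(5)}(9)] = 1/30240 × (3.50174e-07 − 6.44160e-07) = -9.72178e-12.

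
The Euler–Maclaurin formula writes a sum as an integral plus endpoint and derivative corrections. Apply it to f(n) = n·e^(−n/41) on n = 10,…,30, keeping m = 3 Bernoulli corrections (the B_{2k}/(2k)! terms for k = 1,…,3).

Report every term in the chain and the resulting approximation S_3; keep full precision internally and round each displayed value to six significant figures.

S_3 ≈ 249.084

∫_10^30 x·e^(−x/41) dx evaluates to 237.988.
Boundary: ½(f(10) + f(30)) = ½(7.83564 + 14.4326) = 11.1341.
So far: 249.123.
Order-1 term: 1/12 · (0.129072 − 0.592451) = -0.0386149.
Running total after k=1: 249.084.
Order-2 term: −1/720 · (0.000649165 − 0.00128470) = 8.82686e-07.
Running total after k=2: 249.084.
Order-3 term: 1/30240 · (7.26679e-07 − 1.31883e-06) = -1.95818e-11.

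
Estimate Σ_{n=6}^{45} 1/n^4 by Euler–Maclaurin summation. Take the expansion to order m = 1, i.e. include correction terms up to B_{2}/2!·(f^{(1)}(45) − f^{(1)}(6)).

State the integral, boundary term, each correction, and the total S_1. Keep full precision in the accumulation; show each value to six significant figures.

S_1 ≈ 0.00196834

∫_6^45 1/x^4 dx evaluates to 0.00153955.
Boundary: ½(f(6) + f(45)) = ½(0.000771605 + 2.43865e-07) = 0.000385924.
So far: 0.00192548.
Correction k=1: B_{2}/2! · (f^{(1)}(45) − f^{(1)}(6)) = 1/12 · (-2.16769e-08 − (-0.000514403)) = 4.28651e-05.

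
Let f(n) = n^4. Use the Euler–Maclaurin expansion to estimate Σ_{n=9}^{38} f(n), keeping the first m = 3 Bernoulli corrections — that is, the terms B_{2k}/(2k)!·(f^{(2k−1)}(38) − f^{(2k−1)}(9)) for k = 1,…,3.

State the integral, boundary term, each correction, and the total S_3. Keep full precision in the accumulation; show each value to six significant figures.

S_3 ≈ 1.68991e+07

∫_9^38 x^4 dx evaluates to 1.58352e+07.
Boundary: ½(f(9) + f(38)) = ½(6561.00 + 2.08514e+06) = 1.04585e+06.
Integral + boundary = 1.68811e+07.
k=1: B_{2}/(2)! × [f^{(1)}(38) − f^{(1)}(9)] = 1/12 × (219488 − 2916.00) = 18047.7.
Partial sum through k=1: 1.68991e+07.
k=2: B_{4}/(4)! × [f^{(3)}(38) − f^{(3)}(9)] = −1/720 × (912.000 − 216.000) = -0.966667.
Partial sum through k=2: 1.68991e+07.
k=3: B_{6}/(6)! × [f^{(5)}(38) − f^{(5)}(9)] = 1/30240 × (0.00000 − 0.00000) = 0.00000.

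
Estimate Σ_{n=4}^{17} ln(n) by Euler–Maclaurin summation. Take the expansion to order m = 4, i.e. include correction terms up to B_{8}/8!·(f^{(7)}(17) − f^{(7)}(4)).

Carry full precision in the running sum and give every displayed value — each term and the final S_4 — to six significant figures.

S_4 ≈ 31.7133

The integral term ∫_4^17 ln(x) dx = 29.6194.
Boundary: ½(f(4) + f(17)) = ½(1.38629 + 2.83321) = 2.10975.
Integral + boundary = 31.7292.
Correction k=1: B_{2}/2! · (f^{(1)}(17) − f^{(1)}(4)) = 1/12 · (0.0588235 − 0.250000) = -0.0159314.
Partial sum through k=1: 31.7133.
Correction k=2: B_{4}/4! · (f^{(3)}(17) − f^{(3)}(4)) = −1/720 · (0.000407083 − 0.0312500) = 4.28374e-05.
Partial sum through k=2: 31.7133.
Correction k=3: B_{6}/6! · (f^{(5)}(17) − f^{(5)}(4)) = 1/30240 · (1.69031e-05 − 0.0234375) = -7.74491e-07.
Partial sum through k=3: 31.7133.
Correction k=4: B_{8}/8! · (f^{(7)}(17) − f^{(7)}(4)) = −1/1209600 · (1.75465e-06 − 0.0439453) = 3.63290e-08.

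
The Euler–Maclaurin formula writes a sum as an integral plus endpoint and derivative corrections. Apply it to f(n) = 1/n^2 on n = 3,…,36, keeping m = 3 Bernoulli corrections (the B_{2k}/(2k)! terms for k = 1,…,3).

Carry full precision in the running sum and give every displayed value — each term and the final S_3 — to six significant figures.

The integral term ∫_3^36 1/x^2 dx = 0.305556.
Endpoint term: (f(3) + f(36))/2 = (0.111111 + 0.000771605)/2 = 0.0559414.
So far: 0.361497.
k=1: B_{2}/(2)! × [f^{(1)}(36) − f^{(1)}(3)] = 1/12 × (-4.28669e-05 − (-0.0740741)) = 0.00616927.
Running total after k=1: 0.367666.
k=2: B_{4}/(4)! × [f^{(3)}(36) − f^{(3)}(3)] = −1/720 × (-3.96916e-07 − (-0.0987654)) = -0.000137174.
Running total after k=2: 0.367529.
k=3: B_{6}/(6)! × [f^{(5)}(36) − f^{(5)}(3)] = 1/30240 × (-9.18787e-09 − (-0.329218)) = 1.08868e-05.

S_3 ≈ 0.367540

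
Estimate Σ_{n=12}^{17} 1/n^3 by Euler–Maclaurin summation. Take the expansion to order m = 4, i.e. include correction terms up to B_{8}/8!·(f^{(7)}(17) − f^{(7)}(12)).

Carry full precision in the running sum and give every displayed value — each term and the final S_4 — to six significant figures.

Integral: ∫_12^17 1/x^3 dx = 0.00174212.
Boundary: ½(f(12) + f(17)) = ½(0.000578704 + 0.000203542) = 0.000391123.
Integral + boundary = 0.00213324.
Order-1 term: 1/12 · (-3.59191e-05 − (-0.000144676)) = 9.06307e-06.
Partial sum through k=1: 0.00214230.
Order-2 term: −1/720 · (-2.48575e-06 − (-2.00939e-05)) = -2.44557e-08.
Partial sum through k=2: 0.00214228.
Order-3 term: 1/30240 · (-3.61251e-07 − (-5.86071e-06)) = 1.81861e-10.
Partial sum through k=3: 0.00214228.
Order-4 term: −1/1209600 · (-9.00003e-08 − (-2.93036e-06)) = -2.34818e-12.

S_4 ≈ 0.00214228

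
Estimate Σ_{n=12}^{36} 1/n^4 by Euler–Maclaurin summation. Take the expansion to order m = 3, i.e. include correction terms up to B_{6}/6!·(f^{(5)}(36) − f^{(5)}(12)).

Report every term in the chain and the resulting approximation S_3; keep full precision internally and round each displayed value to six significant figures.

S_3 ≈ 0.000211497

∫_12^36 1/x^4 dx evaluates to 0.000185757.
Endpoint term: (f(12) + f(36))/2 = (4.82253e-05 + 5.95374e-07)/2 = 2.44103e-05.
Running total after boundary: 0.000210167.
Correction k=1: B_{2}/2! · (f^{(1)}(36) − f^{(1)}(12)) = 1/12 · (-6.61527e-08 − (-1.60751e-05)) = 1.33408e-06.
Partial sum through k=1: 0.000211501.
Correction k=2: B_{4}/4! · (f^{(3)}(36) − f^{(3)}(12)) = −1/720 · (-1.53131e-09 − (-3.34898e-06)) = -4.64923e-09.
Partial sum through k=2: 0.000211497.
Correction k=3: B_{6}/6! · (f^{(5)}(36) − f^{(5)}(12)) = 1/30240 · (-6.61678e-11 − (-1.30238e-06)) = 4.30660e-11.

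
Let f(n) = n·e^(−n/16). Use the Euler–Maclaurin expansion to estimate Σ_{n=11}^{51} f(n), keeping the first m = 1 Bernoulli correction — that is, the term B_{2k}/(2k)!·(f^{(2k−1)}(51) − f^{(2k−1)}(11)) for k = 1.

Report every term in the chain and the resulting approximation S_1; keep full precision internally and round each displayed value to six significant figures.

Integral: ∫_11^51 x·e^(−x/16) dx = 172.977.
Boundary: ½(f(11) + f(51)) = ½(5.53115 + 2.10502) = 3.81808.
Running total after boundary: 176.795.
Correction k=1: B_{2}/2! · (f^{(1)}(51) − f^{(1)}(11)) = 1/12 · (-0.0902889 − 0.157135) = -0.0206186.

S_1 ≈ 176.774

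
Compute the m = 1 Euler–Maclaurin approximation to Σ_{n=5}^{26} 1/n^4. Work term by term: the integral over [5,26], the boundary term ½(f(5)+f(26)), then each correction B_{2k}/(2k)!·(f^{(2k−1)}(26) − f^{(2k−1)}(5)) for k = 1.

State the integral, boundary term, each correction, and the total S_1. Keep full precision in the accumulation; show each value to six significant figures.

The integral term ∫_5^26 1/x^4 dx = 0.00264770.
½[f(5) + f(26)] = ½[0.00160000 + 2.18830e-06] = 0.000801094.
Running total after boundary: 0.00344880.
k=1: B_{2}/(2)! × [f^{(1)}(26) − f^{(1)}(5)] = 1/12 × (-3.36661e-07 − (-0.00128000)) = 0.000106639.

S_1 ≈ 0.00355543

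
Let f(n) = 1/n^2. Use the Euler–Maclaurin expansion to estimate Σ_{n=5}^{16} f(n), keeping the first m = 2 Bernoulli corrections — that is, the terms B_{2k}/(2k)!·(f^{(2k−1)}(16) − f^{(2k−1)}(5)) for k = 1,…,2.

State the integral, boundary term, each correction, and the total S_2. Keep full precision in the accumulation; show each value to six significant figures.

S_2 ≈ 0.160735

Integral: ∫_5^16 1/x^2 dx = 0.137500.
Boundary: ½(f(5) + f(16)) = ½(0.0400000 + 0.00390625) = 0.0219531.
So far: 0.159453.
Correction k=1: B_{2}/2! · (f^{(1)}(16) − f^{(1)}(5)) = 1/12 · (-0.000488281 − (-0.0160000)) = 0.00129264.
After k=1: 0.160746.
Correction k=2: B_{4}/4! · (f^{(3)}(16) − f^{(3)}(5)) = −1/720 · (-2.28882e-05 − (-0.00768000)) = -1.06349e-05.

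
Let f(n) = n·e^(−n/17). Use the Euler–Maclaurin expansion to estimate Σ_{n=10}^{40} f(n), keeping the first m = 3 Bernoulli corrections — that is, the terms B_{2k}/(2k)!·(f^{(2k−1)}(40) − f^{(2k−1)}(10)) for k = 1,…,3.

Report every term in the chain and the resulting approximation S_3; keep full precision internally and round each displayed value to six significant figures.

S_3 ≈ 167.393

Integral: ∫_10^40 x·e^(−x/17) dx = 162.744.
Boundary: ½(f(10) + f(40)) = ½(5.55306 + 3.80356) = 4.67831.
So far: 167.423.
Order-1 term: 1/12 · (-0.128650 − 0.228656) = -0.0297755.
Partial sum through k=1: 167.393.
Order-2 term: −1/720 · (0.000212900 − 0.00463415) = 6.14062e-06.
Partial sum through k=2: 167.393.
Order-3 term: 1/30240 · (3.01369e-06 − 2.93325e-05) = -8.70332e-10.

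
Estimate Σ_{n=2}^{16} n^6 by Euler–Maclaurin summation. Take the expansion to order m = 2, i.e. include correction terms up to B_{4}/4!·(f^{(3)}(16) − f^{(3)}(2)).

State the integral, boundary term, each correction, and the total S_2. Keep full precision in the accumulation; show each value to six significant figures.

S_2 ≈ 4.72601e+07

∫_2^16 x^6 dx evaluates to 3.83479e+07.
Boundary: ½(f(2) + f(16)) = ½(64.0000 + 1.67772e+07) = 8.38864e+06.
So far: 4.67365e+07.
Order-1 term: 1/12 · (6.29146e+06 − 192.000) = 524272.
Partial sum through k=1: 4.72608e+07.
Order-2 term: −1/720 · (491520 − 960.000) = -681.333.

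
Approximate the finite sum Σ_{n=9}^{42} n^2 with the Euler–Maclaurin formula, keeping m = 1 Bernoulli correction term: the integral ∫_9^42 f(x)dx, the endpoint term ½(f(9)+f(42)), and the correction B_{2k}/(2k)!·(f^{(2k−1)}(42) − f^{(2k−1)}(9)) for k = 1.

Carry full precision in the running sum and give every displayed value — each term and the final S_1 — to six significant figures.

Integral: ∫_9^42 x^2 dx = 24453.0.
Boundary: ½(f(9) + f(42)) = ½(81.0000 + 1764.00) = 922.500.
Integral + boundary = 25375.5.
k=1: B_{2}/(2)! × [f^{(1)}(42) − f^{(1)}(9)] = 1/12 × (84.0000 − 18.0000) = 5.50000.

S_1 ≈ 25381.0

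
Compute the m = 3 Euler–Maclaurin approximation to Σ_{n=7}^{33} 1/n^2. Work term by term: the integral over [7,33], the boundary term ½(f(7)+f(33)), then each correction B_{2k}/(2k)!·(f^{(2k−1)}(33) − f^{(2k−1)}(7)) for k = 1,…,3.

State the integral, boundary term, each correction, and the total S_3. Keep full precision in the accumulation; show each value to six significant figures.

∫_7^33 1/x^2 dx evaluates to 0.112554.
½[f(7) + f(33)] = ½[0.0204082 + 0.000918274] = 0.0106632.
Integral + boundary = 0.123217.
Order-1 term: 1/12 · (-5.56529e-05 − (-0.00583090)) = 0.000481271.
Partial sum through k=1: 0.123699.
Order-2 term: −1/720 · (-6.13256e-07 − (-0.00142798)) = -1.98245e-06.
Partial sum through k=2: 0.123697.
Order-3 term: 1/30240 · (-1.68941e-08 − (-0.000874271)) = 2.89105e-08.

S_3 ≈ 0.123697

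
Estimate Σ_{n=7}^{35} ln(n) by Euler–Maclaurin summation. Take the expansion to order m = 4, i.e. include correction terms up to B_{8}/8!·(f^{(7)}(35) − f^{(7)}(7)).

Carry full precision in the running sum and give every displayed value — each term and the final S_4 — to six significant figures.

Integral: ∫_7^35 ln(x) dx = 82.8158.
Boundary: ½(f(7) + f(35)) = ½(1.94591 + 3.55535) = 2.75063.
Running total after boundary: 85.5664.
k=1: B_{2}/(2)! × [f^{(1)}(35) − f^{(1)}(7)] = 1/12 × (0.0285714 − 0.142857) = -0.00952381.
After k=1: 85.5569.
k=2: B_{4}/(4)! × [f^{(3)}(35) − f^{(3)}(7)] = −1/720 × (4.66472e-05 − 0.00583090) = 8.03369e-06.
After k=2: 85.5569.
k=3: B_{6}/(6)! × [f^{(5)}(35) − f^{(5)}(7)] = 1/30240 × (4.56952e-07 − 0.00142798) = -4.72063e-08.
After k=3: 85.5569.
k=4: B_{8}/(8)! × [f^{(7)}(35) − f^{(7)}(7)] = −1/1209600 × (1.11907e-08 − 0.000874271) = 7.22768e-10.

S_4 ≈ 85.5569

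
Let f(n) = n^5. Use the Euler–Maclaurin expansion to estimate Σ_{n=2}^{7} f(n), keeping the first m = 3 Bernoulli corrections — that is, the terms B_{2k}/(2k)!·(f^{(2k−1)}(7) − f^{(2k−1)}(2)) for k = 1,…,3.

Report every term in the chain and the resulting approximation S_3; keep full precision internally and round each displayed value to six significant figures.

S_3 ≈ 29007.0

∫_2^7 x^5 dx evaluates to 19597.5.
Boundary: ½(f(2) + f(7)) = ½(32.0000 + 16807.0) = 8419.50.
So far: 28017.0.
Order-1 term: 1/12 · (12005.0 − 80.0000) = 993.750.
After k=1: 29010.8.
Order-2 term: −1/720 · (2940.00 − 240.000) = -3.75000.
After k=2: 29007.0.
Order-3 term: 1/30240 · (120.000 − 120.000) = 0.00000.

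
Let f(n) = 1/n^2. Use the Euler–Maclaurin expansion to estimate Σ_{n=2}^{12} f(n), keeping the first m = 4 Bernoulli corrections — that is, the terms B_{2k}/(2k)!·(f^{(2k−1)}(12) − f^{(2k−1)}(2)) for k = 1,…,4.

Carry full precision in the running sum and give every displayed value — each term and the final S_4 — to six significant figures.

S_4 ≈ 0.564955

∫_2^12 1/x^2 dx evaluates to 0.416667.
½[f(2) + f(12)] = ½[0.250000 + 0.00694444] = 0.128472.
Integral + boundary = 0.545139.
Order-1 term: 1/12 · (-0.00115741 − (-0.250000)) = 0.0207369.
After k=1: 0.565876.
Order-2 term: −1/720 · (-9.64506e-05 − (-0.750000)) = -0.00104153.
After k=2: 0.564834.
Order-3 term: 1/30240 · (-2.00939e-05 − (-5.62500)) = 0.000186011.
After k=3: 0.565020.
Order-4 term: −1/1209600 · (-7.81429e-06 − (-78.7500)) = -6.51042e-05.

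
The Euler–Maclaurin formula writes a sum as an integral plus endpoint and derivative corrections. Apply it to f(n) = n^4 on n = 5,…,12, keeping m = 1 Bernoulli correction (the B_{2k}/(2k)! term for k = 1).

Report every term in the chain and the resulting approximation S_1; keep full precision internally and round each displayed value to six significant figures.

S_1 ≈ 60356.2

∫_5^12 x^4 dx evaluates to 49141.4.
½[f(5) + f(12)] = ½[625.000 + 20736.0] = 10680.5.
Running total after boundary: 59821.9.
Correction k=1: B_{2}/2! · (f^{(1)}(12) − f^{(1)}(5)) = 1/12 · (6912.00 − 500.000) = 534.333.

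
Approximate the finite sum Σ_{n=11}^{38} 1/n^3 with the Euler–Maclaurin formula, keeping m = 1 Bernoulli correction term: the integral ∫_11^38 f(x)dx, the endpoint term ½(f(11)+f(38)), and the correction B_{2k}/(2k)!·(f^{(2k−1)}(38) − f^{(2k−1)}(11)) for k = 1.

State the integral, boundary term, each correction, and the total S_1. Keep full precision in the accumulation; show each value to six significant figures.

S_1 ≈ 0.00418770

The integral term ∫_11^38 1/x^3 dx = 0.00378597.
½[f(11) + f(38)] = ½[0.000751315 + 1.82242e-05] = 0.000384770.
Running total after boundary: 0.00417074.
Correction k=1: B_{2}/2! · (f^{(1)}(38) − f^{(1)}(11)) = 1/12 · (-1.43876e-06 − (-0.000204904)) = 1.69554e-05.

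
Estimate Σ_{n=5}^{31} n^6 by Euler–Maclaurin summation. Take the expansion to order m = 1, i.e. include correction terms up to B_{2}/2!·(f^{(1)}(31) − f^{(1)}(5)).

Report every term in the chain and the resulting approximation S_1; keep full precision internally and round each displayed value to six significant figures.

Integral: ∫_5^31 x^6 dx = 3.93036e+09.
½[f(5) + f(31)] = ½[15625.0 + 8.87504e+08] = 4.43760e+08.
Running total after boundary: 4.37412e+09.
Order-1 term: 1/12 · (1.71775e+08 − 18750.0) = 1.43130e+07.

S_1 ≈ 4.38843e+09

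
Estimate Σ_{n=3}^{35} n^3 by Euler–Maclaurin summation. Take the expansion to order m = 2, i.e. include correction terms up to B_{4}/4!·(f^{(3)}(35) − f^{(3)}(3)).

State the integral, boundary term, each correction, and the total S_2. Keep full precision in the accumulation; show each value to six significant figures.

S_2 ≈ 396891

∫_3^35 x^3 dx evaluates to 375136.
Boundary: ½(f(3) + f(35)) = ½(27.0000 + 42875.0) = 21451.0.
Running total after boundary: 396587.
k=1: B_{2}/(2)! × [f^{(1)}(35) − f^{(1)}(3)] = 1/12 × (3675.00 − 27.0000) = 304.000.
Running total after k=1: 396891.
k=2: B_{4}/(4)! × [f^{(3)}(35) − f^{(3)}(3)] = −1/720 × (6.00000 − 6.00000) = 0.00000.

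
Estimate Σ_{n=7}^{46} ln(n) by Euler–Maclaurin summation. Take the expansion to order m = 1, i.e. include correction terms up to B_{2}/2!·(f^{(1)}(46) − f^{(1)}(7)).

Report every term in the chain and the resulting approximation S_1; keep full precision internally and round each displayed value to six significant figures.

The integral term ∫_7^46 ln(x) dx = 123.496.
Endpoint term: (f(7) + f(46))/2 = (1.94591 + 3.82864)/2 = 2.88728.
Integral + boundary = 126.383.
Correction k=1: B_{2}/2! · (f^{(1)}(46) − f^{(1)}(7)) = 1/12 · (0.0217391 − 0.142857) = -0.0100932.

S_1 ≈ 126.373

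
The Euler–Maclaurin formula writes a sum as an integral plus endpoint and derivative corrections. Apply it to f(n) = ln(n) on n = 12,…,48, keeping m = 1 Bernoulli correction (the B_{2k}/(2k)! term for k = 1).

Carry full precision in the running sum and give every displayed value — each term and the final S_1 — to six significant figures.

∫_12^48 ln(x) dx evaluates to 119.999.
Boundary: ½(f(12) + f(48)) = ½(2.48491 + 3.87120) = 3.17805.
Running total after boundary: 123.177.
Order-1 term: 1/12 · (0.0208333 − 0.0833333) = -0.00520833.

S_1 ≈ 123.172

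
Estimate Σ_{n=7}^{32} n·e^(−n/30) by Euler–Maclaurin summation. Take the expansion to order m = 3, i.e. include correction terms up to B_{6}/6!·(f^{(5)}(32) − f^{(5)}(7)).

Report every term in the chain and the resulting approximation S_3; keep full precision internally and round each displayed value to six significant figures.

S_3 ≈ 247.097

The integral term ∫_7^32 x·e^(−x/30) dx = 238.871.
Endpoint term: (f(7) + f(32))/2 = (5.54323 + 11.0129)/2 = 8.27807.
Running total after boundary: 247.149.
k=1: B_{2}/(2)! × [f^{(1)}(32) − f^{(1)}(7)] = 1/12 × (-0.0229436 − 0.607115) = -0.0525049.
Partial sum through k=1: 247.097.
k=2: B_{4}/(4)! × [f^{(3)}(32) − f^{(3)}(7)] = −1/720 × (0.000739293 − 0.00243433) = 2.35421e-06.
Partial sum through k=2: 247.097.
k=3: B_{6}/(6)! × [f^{(5)}(32) − f^{(5)}(7)] = 1/30240 × (1.67120e-06 − 4.66009e-06) = -9.88390e-11.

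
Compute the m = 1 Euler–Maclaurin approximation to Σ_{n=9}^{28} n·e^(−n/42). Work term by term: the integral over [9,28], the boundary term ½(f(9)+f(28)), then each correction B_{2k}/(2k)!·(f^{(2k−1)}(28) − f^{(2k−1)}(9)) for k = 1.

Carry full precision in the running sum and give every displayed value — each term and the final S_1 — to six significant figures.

S_1 ≈ 230.181

Integral: ∫_9^28 x·e^(−x/42) dx = 219.400.
½[f(9) + f(28)] = ½[7.26406 + 14.3757] = 10.8199.
So far: 230.220.
k=1: B_{2}/(2)! × [f^{(1)}(28) − f^{(1)}(9)] = 1/12 × (0.171139 − 0.634164) = -0.0385854.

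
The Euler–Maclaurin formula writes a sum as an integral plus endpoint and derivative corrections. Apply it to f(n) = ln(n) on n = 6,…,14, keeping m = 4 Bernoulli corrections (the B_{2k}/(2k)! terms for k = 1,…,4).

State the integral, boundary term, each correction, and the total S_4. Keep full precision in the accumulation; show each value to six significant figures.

S_4 ≈ 20.4037

∫_6^14 ln(x) dx evaluates to 18.1962.
Endpoint term: (f(6) + f(14))/2 = (1.79176 + 2.63906)/2 = 2.21541.
Running total after boundary: 20.4117.
Correction k=1: B_{2}/2! · (f^{(1)}(14) − f^{(1)}(6)) = 1/12 · (0.0714286 − 0.166667) = -0.00793651.
After k=1: 20.4037.
Correction k=2: B_{4}/4! · (f^{(3)}(14) − f^{(3)}(6)) = −1/720 · (0.000728863 − 0.00925926) = 1.18478e-05.
After k=2: 20.4037.
Correction k=3: B_{6}/6! · (f^{(5)}(14) − f^{(5)}(6)) = 1/30240 · (4.46243e-05 − 0.00308642) = -1.00588e-07.
After k=3: 20.4037.
Correction k=4: B_{8}/8! · (f^{(7)}(14) − f^{(7)}(6)) = −1/1209600 · (6.83024e-06 − 0.00257202) = 2.12069e-09.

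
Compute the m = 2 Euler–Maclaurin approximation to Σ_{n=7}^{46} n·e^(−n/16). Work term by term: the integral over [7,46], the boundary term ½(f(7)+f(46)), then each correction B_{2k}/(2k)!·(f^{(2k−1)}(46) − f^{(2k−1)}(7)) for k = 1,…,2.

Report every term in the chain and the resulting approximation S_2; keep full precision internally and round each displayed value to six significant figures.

Integral: ∫_7^46 x·e^(−x/16) dx = 181.634.
½[f(7) + f(46)] = ½[4.51954 + 2.59514] = 3.55734.
Integral + boundary = 185.191.
Correction k=1: B_{2}/2! · (f^{(1)}(46) − f^{(1)}(7)) = 1/12 · (-0.105780 − 0.363177) = -0.0390798.
Running total after k=1: 185.152.
Correction k=2: B_{4}/4! · (f^{(3)}(46) − f^{(3)}(7)) = −1/720 · (2.75469e-05 − 0.00646279) = 8.93784e-06.

S_2 ≈ 185.152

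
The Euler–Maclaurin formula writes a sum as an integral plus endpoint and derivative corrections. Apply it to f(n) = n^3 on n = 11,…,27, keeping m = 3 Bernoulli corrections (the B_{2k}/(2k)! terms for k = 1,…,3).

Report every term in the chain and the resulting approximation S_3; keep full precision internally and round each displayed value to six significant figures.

∫_11^27 x^3 dx evaluates to 129200.
Endpoint term: (f(11) + f(27))/2 = (1331.00 + 19683.0)/2 = 10507.0.
Running total after boundary: 139707.
k=1: B_{2}/(2)! × [f^{(1)}(27) − f^{(1)}(11)] = 1/12 × (2187.00 − 363.000) = 152.000.
Running total after k=1: 139859.
k=2: B_{4}/(4)! × [f^{(3)}(27) − f^{(3)}(11)] = −1/720 × (6.00000 − 6.00000) = 0.00000.
Running total after k=2: 139859.
k=3: B_{6}/(6)! × [f^{(5)}(27) − f^{(5)}(11)] = 1/30240 × (0.00000 − 0.00000) = 0.00000.

S_3 ≈ 139859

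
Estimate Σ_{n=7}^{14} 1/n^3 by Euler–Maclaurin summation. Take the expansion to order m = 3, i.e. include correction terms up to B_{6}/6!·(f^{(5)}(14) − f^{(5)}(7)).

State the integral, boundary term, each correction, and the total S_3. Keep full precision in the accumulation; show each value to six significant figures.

The integral term ∫_7^14 1/x^3 dx = 0.00765306.
½[f(7) + f(14)] = ½[0.00291545 + 0.000364431] = 0.00163994.
Integral + boundary = 0.00929300.
Correction k=1: B_{2}/2! · (f^{(1)}(14) − f^{(1)}(7)) = 1/12 · (-7.80925e-05 − (-0.00124948)) = 9.76156e-05.
After k=1: 0.00939062.
Correction k=2: B_{4}/4! · (f^{(3)}(14) − f^{(3)}(7)) = −1/720 · (-7.96862e-06 − (-0.000509992)) = -6.97254e-07.
After k=2: 0.00938992.
Correction k=3: B_{6}/6! · (f^{(5)}(14) − f^{(5)}(7)) = 1/30240 · (-1.70756e-06 − (-0.000437136)) = 1.43991e-08.

S_3 ≈ 0.00938994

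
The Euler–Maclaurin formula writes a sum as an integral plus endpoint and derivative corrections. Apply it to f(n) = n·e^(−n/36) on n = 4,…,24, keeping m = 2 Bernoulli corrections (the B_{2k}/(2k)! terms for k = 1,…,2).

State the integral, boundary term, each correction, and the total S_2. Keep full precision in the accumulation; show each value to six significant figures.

S_2 ≈ 187.486

∫_4^24 x·e^(−x/36) dx evaluates to 179.588.
Boundary: ½(f(4) + f(24)) = ½(3.57936 + 12.3220) = 7.95068.
Running total after boundary: 187.538.
k=1: B_{2}/(2)! × [f^{(1)}(24) − f^{(1)}(4)] = 1/12 × (0.171139 − 0.795413) = -0.0520228.
Running total after k=1: 187.486.
k=2: B_{4}/(4)! × [f^{(3)}(24) − f^{(3)}(4)] = −1/720 × (0.000924362 − 0.00199467) = 1.48654e-06.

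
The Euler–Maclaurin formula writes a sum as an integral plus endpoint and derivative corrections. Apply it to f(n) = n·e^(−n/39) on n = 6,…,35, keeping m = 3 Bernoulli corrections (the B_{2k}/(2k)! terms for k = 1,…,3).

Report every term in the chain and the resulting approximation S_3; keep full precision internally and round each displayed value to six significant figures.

Integral: ∫_6^35 x·e^(−x/39) dx = 328.371.
Endpoint term: (f(6) + f(35))/2 = (5.14442 + 14.2665)/2 = 9.70545.
So far: 338.077.
Order-1 term: 1/12 · (0.0418065 − 0.725496) = -0.0569741.
Partial sum through k=1: 338.020.
Order-2 term: −1/720 · (0.000563467 − 0.00160441) = 1.44575e-06.
Partial sum through k=2: 338.020.
Order-3 term: 1/30240 · (7.22846e-07 − 1.79607e-06) = -3.54904e-11.

S_3 ≈ 338.020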